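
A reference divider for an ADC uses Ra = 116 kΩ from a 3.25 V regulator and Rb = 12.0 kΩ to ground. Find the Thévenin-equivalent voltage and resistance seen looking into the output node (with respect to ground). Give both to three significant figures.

V_th is the open-circuit tap voltage: 3.25 × 12.0/(116 + 12.0) = 0.305 V.
With the supply zeroed, Ra and Rb appear in parallel from the tap: R_th = Ra‖Rb = (116 × 12.0)/128.0 = 10.9 kΩ.

V_th = 0.305 V, R_th = 10.9 kΩ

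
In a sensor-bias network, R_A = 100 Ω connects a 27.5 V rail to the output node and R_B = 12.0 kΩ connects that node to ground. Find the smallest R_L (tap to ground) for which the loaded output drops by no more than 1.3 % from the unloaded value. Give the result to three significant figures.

R_L(min) ≈ 7.53 kΩ

Output resistance R_th = R_A‖R_B = (100 × 12000)/12100 = 99.17 Ω.
The fractional drop is R_th/(R_th + R_L); requiring this ≤ 0.0130 gives R_L ≥ R_th(1/0.0130 − 1) = 99.17 × 75.92 = 7.53 kΩ.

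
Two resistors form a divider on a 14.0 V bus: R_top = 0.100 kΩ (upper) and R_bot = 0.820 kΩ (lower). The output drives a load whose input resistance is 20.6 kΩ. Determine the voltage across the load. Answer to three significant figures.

The load sits in parallel with R_bot: R_bot‖R_L = (820 × 20600) / (820 + 20600) = 788.6 Ω.
V_out = 14.0 × 788.6 / (100 + 788.6) = 14.0 × 788.6/888.6 = 12.4 V.
(Unloaded it would have been 12.5 V.)

V_out ≈ 12.4 V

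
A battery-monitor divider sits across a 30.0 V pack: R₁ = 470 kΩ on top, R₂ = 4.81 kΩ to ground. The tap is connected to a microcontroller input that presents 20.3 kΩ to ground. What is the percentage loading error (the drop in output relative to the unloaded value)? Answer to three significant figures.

The divider's output (Thévenin) resistance is R₁‖R₂ = 4.761 kΩ.
Fractional drop under load = R_th/(R_th + R_L) = 4.761 / (4.761 + 20.3) = 0.1900.
So the output falls by 19.0 %.

19.0 %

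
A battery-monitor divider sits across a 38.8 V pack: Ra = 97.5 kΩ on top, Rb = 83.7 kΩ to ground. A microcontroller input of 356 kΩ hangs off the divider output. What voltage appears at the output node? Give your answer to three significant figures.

The load sits in parallel with Rb: Rb‖R_L = (83.7 × 356) / (83.7 + 356) = 67.77 kΩ.
V_out = 38.8 × 67.77 / (97.5 + 67.77) = 38.8 × 67.77/165.3 = 15.9 V.
(Unloaded it would have been 17.9 V.)

V_out ≈ 15.9 V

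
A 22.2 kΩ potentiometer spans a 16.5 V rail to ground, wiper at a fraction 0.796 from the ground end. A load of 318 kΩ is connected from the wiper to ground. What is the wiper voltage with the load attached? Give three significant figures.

The wiper splits the pot into (1−α)R = 4.529 kΩ above and αR = 17.67 kΩ below.
Lower section ‖ load = 16.74 kΩ.
V_wiper = 16.5 × 16.74/(4.529 + 16.74) = 13.0 V.

V ≈ 13.0 V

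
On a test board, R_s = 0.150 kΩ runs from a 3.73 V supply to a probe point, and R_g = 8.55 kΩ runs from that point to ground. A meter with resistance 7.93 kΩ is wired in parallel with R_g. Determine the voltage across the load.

V_out ≈ 3.60 V

The load sits in parallel with R_g: R_g‖R_L = (8550 × 7930) / (8550 + 7930) = 4114 Ω.
V_out = 3.73 × 4114 / (150 + 4114) = 3.73 × 4114/4264 = 3.60 V.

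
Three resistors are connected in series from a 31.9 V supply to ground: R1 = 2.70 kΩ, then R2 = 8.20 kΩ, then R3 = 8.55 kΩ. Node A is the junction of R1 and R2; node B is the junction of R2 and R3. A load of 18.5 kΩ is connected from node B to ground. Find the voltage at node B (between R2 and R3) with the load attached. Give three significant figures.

V ≈ 11.1 V

At node B, R3 is in parallel with the load: R3‖R_L = 5.848 kΩ.
Below node A the resistance is R2 + (R3‖R_L) = 14.05 kΩ, so V_A = 31.9 × 14.05/16.75 = 26.76 V.
Then V_B = V_A × (R3‖R_L)/(R2 + R3‖R_L) = 26.76 × 5.848/14.05 = 11.1 V.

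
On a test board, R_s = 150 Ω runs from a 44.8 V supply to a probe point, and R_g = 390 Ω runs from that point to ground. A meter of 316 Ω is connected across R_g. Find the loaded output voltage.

The load sits in parallel with R_g: R_g‖R_L = (390 × 316) / (390 + 316) = 174.6 Ω.
V_out = 44.8 × 174.6 / (150 + 174.6) = 44.8 × 174.6/324.6 = 24.1 V.

V_out ≈ 24.1 V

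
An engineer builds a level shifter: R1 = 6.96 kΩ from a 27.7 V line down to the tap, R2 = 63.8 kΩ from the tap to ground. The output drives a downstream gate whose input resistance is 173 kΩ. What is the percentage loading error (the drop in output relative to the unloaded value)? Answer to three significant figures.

3.50 %

The divider's output (Thévenin) resistance is R1‖R2 = 6.275 kΩ.
Fractional drop under load = R_th/(R_th + R_L) = 6.275 / (6.275 + 173) = 0.03500.
So the output falls by 3.50 %.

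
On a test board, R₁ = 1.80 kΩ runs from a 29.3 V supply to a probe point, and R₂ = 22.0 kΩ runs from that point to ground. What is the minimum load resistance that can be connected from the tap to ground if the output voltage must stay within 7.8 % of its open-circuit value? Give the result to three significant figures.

R_L(min) ≈ 19.7 kΩ

Output resistance R_th = R₁‖R₂ = (1.80 × 22.0)/23.80 = 1.664 kΩ.
The fractional drop is R_th/(R_th + R_L); requiring this ≤ 0.0780 gives R_L ≥ R_th(1/0.0780 − 1) = 1.664 × 11.82 = 19.7 kΩ.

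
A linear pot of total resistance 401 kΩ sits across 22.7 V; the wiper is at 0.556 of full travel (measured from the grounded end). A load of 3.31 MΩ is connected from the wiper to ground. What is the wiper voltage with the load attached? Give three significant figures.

V ≈ 12.3 V

The wiper splits the pot into (1−α)R = 178.0 kΩ above and αR = 223.0 kΩ below.
Lower section ‖ load = 208.9 kΩ.
V_wiper = 22.7 × 208.9/(178.0 + 208.9) = 12.3 V.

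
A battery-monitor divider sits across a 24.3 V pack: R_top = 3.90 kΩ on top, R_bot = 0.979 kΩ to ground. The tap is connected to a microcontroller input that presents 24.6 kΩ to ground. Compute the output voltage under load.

The load sits in parallel with R_bot: R_bot‖R_L = (979 × 24600) / (979 + 24600) = 941.5 Ω.
V_out = 24.3 × 941.5 / (3900 + 941.5) = 24.3 × 941.5/4842 = 4.73 V.

V_out ≈ 4.73 V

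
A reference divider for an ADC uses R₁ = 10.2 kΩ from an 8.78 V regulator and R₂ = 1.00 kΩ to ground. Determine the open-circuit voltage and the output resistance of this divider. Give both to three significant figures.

V_th is the open-circuit tap voltage: 8.78 × 1.00/(10.2 + 1.00) = 0.784 V.
With the supply zeroed, R₁ and R₂ appear in parallel from the tap: R_th = R₁‖R₂ = (10.2 × 1.00)/11.20 = 911 Ω.

V_th = 0.784 V, R_th = 911 Ω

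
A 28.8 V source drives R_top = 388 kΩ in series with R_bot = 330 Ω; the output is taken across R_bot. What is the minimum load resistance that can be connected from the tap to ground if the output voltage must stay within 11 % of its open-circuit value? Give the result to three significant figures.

R_L(min) ≈ 2.67 kΩ

Output resistance R_th = R_top‖R_bot = (388000 × 330)/388300 = 329.7 Ω.
The fractional drop is R_th/(R_th + R_L); requiring this ≤ 0.110 gives R_L ≥ R_th(1/0.110 − 1) = 329.7 × 8.091 = 2.67 kΩ.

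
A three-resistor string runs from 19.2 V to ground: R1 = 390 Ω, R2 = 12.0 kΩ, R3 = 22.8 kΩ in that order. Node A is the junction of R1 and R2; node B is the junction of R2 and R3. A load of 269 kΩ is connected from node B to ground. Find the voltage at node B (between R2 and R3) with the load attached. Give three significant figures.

At node B, R3 is in parallel with the load: R3‖R_L = 21020 Ω.
Below node A the resistance is R2 + (R3‖R_L) = 33020 Ω, so V_A = 19.2 × 33020/33410 = 18.98 V.
Then V_B = V_A × (R3‖R_L)/(R2 + R3‖R_L) = 18.98 × 21020/33020 = 12.1 V.

V ≈ 12.1 V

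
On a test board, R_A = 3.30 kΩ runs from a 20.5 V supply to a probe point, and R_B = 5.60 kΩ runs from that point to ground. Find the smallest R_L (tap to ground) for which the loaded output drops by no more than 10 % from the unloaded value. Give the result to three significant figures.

R_L(min) ≈ 18.7 kΩ

Output resistance R_th = R_A‖R_B = (3.30 × 5.60)/8.900 = 2.076 kΩ.
The fractional drop is R_th/(R_th + R_L); requiring this ≤ 0.100 gives R_L ≥ R_th(1/0.100 − 1) = 2.076 × 9.000 = 18.7 kΩ.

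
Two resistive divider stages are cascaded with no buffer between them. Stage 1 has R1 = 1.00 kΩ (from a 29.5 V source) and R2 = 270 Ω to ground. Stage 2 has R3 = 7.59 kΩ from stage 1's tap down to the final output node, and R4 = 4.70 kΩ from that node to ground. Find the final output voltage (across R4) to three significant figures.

Stage 2 presents R3+R4 = 12290 Ω as a load on stage 1's tap.
Stage 1's lower leg becomes R2‖(R3+R4) = 264.2 Ω, so V_mid = 29.5 × 264.2/1264 = 6.165 V.
Stage 2 is itself unloaded: V_out = V_mid × R4/(R3+R4) = 6.165 × 4700/12290 = 2.36 V.

V_out ≈ 2.36 V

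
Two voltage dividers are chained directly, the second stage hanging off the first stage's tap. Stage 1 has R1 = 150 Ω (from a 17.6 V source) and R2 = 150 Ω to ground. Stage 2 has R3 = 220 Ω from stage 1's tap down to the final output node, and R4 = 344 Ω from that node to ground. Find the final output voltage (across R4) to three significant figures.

Stage 2 presents R3+R4 = 564.0 Ω as a load on stage 1's tap.
Stage 1's lower leg becomes R2‖(R3+R4) = 118.5 Ω, so V_mid = 17.6 × 118.5/268.5 = 7.767 V.
Stage 2 is itself unloaded: V_out = V_mid × R4/(R3+R4) = 7.767 × 344/564.0 = 4.74 V.

V_out ≈ 4.74 V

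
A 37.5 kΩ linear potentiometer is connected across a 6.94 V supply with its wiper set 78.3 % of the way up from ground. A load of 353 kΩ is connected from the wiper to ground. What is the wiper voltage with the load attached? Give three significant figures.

V ≈ 5.34 V

The wiper splits the pot into (1−α)R = 8.137 kΩ above and αR = 29.36 kΩ below.
Lower section ‖ load = 27.11 kΩ.
V_wiper = 6.94 × 27.11/(8.137 + 27.11) = 5.34 V.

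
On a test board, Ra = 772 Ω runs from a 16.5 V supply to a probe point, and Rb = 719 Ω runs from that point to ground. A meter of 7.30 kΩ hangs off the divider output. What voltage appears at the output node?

V_out ≈ 7.57 V

The load sits in parallel with Rb: Rb‖R_L = (719 × 7300) / (719 + 7300) = 654.5 Ω.
V_out = 16.5 × 654.5 / (772 + 654.5) = 16.5 × 654.5/1427 = 7.57 V.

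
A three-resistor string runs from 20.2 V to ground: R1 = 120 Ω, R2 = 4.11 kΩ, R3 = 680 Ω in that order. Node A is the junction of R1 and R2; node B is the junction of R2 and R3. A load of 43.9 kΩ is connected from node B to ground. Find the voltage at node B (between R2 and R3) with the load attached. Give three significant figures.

V ≈ 2.76 V

At node B, R3 is in parallel with the load: R3‖R_L = 669.6 Ω.
Below node A the resistance is R2 + (R3‖R_L) = 4780 Ω, so V_A = 20.2 × 4780/4900 = 19.71 V.
Then V_B = V_A × (R3‖R_L)/(R2 + R3‖R_L) = 19.71 × 669.6/4780 = 2.76 V.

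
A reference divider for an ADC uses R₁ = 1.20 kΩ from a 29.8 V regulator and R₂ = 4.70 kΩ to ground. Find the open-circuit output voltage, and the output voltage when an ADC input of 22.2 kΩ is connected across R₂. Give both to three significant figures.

Unloaded: 23.7 V; loaded: 22.8 V

Open-circuit: V = 29.8 × 4.70/(1.20 + 4.70) = 23.7 V.
With the load, R₂ becomes R₂‖R_L = 3.879 kΩ, so V = 29.8 × 3.879/5.079 = 22.8 V.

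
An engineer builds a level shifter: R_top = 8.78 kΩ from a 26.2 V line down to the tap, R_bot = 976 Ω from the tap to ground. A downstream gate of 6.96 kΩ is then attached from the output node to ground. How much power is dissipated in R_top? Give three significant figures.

Total resistance from the source is R_top + (R_bot‖R_L) = 9636 Ω, so I = 26.2/9636 Ω = 2.719 mA.
P = I²·R_top = (2.719 mA)² × 8.78 kΩ = 64.9 mW.

P ≈ 64.9 mW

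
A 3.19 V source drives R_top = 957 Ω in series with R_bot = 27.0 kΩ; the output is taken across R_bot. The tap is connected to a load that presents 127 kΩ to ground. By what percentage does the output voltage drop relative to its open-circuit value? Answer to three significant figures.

The divider's output (Thévenin) resistance is R_top‖R_bot = 924.2 Ω.
Fractional drop under load = R_th/(R_th + R_L) = 924.2 / (924.2 + 127000) = 0.007225.
So the output falls by 0.722 %.

0.722 %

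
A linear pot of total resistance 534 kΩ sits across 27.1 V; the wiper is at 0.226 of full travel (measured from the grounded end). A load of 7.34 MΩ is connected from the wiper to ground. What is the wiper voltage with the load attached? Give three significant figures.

V ≈ 6.05 V

The wiper splits the pot into (1−α)R = 413.3 kΩ above and αR = 120.7 kΩ below.
Lower section ‖ load = 118.7 kΩ.
V_wiper = 27.1 × 118.7/(413.3 + 118.7) = 6.05 V.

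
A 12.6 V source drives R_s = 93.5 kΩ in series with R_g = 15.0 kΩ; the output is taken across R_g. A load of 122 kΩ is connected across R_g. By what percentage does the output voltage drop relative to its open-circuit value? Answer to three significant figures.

9.58 %

The divider's output (Thévenin) resistance is R_s‖R_g = 12.93 kΩ.
Fractional drop under load = R_th/(R_th + R_L) = 12.93 / (12.93 + 122) = 0.09580.
So the output falls by 9.58 %.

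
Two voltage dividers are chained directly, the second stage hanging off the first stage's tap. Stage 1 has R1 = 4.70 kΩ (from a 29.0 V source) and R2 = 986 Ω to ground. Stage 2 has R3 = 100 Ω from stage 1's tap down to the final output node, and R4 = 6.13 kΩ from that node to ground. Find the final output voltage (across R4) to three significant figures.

Stage 2 presents R3+R4 = 6230 Ω as a load on stage 1's tap.
Stage 1's lower leg becomes R2‖(R3+R4) = 851.3 Ω, so V_mid = 29.0 × 851.3/5551 = 4.447 V.
Stage 2 is itself unloaded: V_out = V_mid × R4/(R3+R4) = 4.447 × 6130/6230 = 4.38 V.

V_out ≈ 4.38 V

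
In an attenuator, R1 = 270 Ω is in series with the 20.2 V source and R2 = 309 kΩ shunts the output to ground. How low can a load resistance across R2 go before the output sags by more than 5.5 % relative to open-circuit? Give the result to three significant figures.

Output resistance R_th = R1‖R2 = (270 × 309000)/309300 = 269.8 Ω.
The fractional drop is R_th/(R_th + R_L); requiring this ≤ 0.0550 gives R_L ≥ R_th(1/0.0550 − 1) = 269.8 × 17.18 = 4.64 kΩ.

R_L(min) ≈ 4.64 kΩ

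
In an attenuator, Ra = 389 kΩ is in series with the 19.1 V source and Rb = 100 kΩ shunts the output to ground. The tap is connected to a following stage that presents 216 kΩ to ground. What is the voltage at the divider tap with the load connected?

The load sits in parallel with Rb: Rb‖R_L = (100 × 216) / (100 + 216) = 68.35 kΩ.
V_out = 19.1 × 68.35 / (389 + 68.35) = 19.1 × 68.35/457.4 = 2.85 V.

V_out ≈ 2.85 V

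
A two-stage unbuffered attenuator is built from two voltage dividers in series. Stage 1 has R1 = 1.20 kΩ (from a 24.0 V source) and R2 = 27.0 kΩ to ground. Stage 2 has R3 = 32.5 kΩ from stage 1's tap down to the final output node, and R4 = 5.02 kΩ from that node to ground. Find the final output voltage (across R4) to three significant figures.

Stage 2 presents R3+R4 = 37.52 kΩ as a load on stage 1's tap.
Stage 1's lower leg becomes R2‖(R3+R4) = 15.70 kΩ, so V_mid = 24.0 × 15.70/16.90 = 22.30 V.
Stage 2 is itself unloaded: V_out = V_mid × R4/(R3+R4) = 22.30 × 5.02/37.52 = 2.98 V.

V_out ≈ 2.98 V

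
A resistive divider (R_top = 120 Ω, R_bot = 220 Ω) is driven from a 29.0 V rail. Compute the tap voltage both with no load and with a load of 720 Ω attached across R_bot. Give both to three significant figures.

Unloaded: 18.8 V; loaded: 16.9 V

Open-circuit: V = 29.0 × 220/(120 + 220) = 18.8 V.
With the load, R_bot becomes R_bot‖R_L = 168.5 Ω, so V = 29.0 × 168.5/288.5 = 16.9 V.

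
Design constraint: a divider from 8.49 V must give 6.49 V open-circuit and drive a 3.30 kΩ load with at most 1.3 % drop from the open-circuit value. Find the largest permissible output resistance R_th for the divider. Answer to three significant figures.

R_th ≤ 43.5 Ω

Loading drop = R_th/(R_th + R_L) ≤ 0.0130, so R_th ≤ R_L · ε/(1−ε) = 3.30 kΩ × 0.0130/0.9870 = 43.5 Ω.
(Any R1, R2 with R2/(R1+R2) = 0.764 and R1‖R2 ≤ 43.5 Ω will meet the spec.)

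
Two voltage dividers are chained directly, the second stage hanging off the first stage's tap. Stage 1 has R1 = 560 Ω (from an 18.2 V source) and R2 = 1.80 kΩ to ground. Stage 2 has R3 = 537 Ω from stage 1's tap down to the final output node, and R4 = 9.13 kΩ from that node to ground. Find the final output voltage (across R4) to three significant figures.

V_out ≈ 12.6 V

Stage 2 presents R3+R4 = 9667 Ω as a load on stage 1's tap.
Stage 1's lower leg becomes R2‖(R3+R4) = 1517 Ω, so V_mid = 18.2 × 1517/2077 = 13.29 V.
Stage 2 is itself unloaded: V_out = V_mid × R4/(R3+R4) = 13.29 × 9130/9667 = 12.6 V.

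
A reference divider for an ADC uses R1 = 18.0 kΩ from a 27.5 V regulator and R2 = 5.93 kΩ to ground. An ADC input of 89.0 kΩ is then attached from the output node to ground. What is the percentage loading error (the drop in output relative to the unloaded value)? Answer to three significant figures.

4.77 %

The divider's output (Thévenin) resistance is R1‖R2 = 4.461 kΩ.
Fractional drop under load = R_th/(R_th + R_L) = 4.461 / (4.461 + 89.0) = 0.04773.
So the output falls by 4.77 %.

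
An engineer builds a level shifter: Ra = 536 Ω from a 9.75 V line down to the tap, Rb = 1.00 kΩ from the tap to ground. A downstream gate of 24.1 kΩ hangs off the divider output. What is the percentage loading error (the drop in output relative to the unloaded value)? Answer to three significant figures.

1.43 %

The divider's output (Thévenin) resistance is Ra‖Rb = 349.0 Ω.
Fractional drop under load = R_th/(R_th + R_L) = 349.0 / (349.0 + 24100) = 0.01427.
So the output falls by 1.43 %.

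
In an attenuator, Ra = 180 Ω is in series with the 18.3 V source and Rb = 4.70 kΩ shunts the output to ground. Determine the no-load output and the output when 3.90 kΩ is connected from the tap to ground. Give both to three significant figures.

Open-circuit: V = 18.3 × 4700/(180 + 4700) = 17.6 V.
With the load, Rb becomes Rb‖R_L = 2131 Ω, so V = 18.3 × 2131/2311 = 16.9 V.

Unloaded: 17.6 V; loaded: 16.9 V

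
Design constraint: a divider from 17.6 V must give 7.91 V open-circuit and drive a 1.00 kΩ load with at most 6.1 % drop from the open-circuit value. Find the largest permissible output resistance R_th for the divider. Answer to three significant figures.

R_th ≤ 65.0 Ω

Loading drop = R_th/(R_th + R_L) ≤ 0.0610, so R_th ≤ R_L · ε/(1−ε) = 1.00 kΩ × 0.0610/0.9390 = 65.0 Ω.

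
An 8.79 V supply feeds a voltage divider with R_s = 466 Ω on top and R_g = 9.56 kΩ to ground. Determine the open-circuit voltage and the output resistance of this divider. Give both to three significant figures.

V_th is the open-circuit tap voltage: 8.79 × 9560/(466 + 9560) = 8.38 V.
With the supply zeroed, R_s and R_g appear in parallel from the tap: R_th = R_s‖R_g = (466 × 9560)/10030 = 444 Ω.

V_th = 8.38 V, R_th = 444 Ω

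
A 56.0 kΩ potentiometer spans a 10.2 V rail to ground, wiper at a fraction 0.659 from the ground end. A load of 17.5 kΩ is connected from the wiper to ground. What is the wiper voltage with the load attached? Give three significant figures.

V ≈ 3.91 V

The wiper splits the pot into (1−α)R = 19.10 kΩ above and αR = 36.90 kΩ below.
Lower section ‖ load = 11.87 kΩ.
V_wiper = 10.2 × 11.87/(19.10 + 11.87) = 3.91 V.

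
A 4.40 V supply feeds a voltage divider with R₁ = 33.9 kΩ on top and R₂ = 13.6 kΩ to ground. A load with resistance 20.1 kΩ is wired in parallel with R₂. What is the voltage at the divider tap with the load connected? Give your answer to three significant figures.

The load sits in parallel with R₂: R₂‖R_L = (13.6 × 20.1) / (13.6 + 20.1) = 8.112 kΩ.
V_out = 4.40 × 8.112 / (33.9 + 8.112) = 4.40 × 8.112/42.01 = 0.850 V.

V_out ≈ 0.850 V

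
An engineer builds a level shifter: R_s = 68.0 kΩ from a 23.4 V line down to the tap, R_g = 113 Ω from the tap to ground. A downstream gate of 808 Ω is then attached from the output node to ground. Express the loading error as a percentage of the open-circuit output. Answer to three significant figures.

12.3 %

The divider's output (Thévenin) resistance is R_s‖R_g = 112.8 Ω.
Fractional drop under load = R_th/(R_th + R_L) = 112.8 / (112.8 + 808) = 0.1225.
So the output falls by 12.3 %.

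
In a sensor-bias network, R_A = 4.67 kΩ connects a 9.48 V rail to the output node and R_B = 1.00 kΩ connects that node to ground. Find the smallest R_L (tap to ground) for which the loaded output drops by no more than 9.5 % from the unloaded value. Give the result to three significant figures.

R_L(min) ≈ 7.85 kΩ

Output resistance R_th = R_A‖R_B = (4670 × 1000)/5670 = 823.6 Ω.
The fractional drop is R_th/(R_th + R_L); requiring this ≤ 0.0950 gives R_L ≥ R_th(1/0.0950 − 1) = 823.6 × 9.526 = 7.85 kΩ.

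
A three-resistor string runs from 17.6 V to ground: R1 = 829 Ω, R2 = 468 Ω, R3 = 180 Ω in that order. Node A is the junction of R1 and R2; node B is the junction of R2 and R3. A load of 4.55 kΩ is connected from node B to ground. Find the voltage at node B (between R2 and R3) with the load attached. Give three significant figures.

At node B, R3 is in parallel with the load: R3‖R_L = 173.2 Ω.
Below node A the resistance is R2 + (R3‖R_L) = 641.2 Ω, so V_A = 17.6 × 641.2/1470 = 7.676 V.
Then V_B = V_A × (R3‖R_L)/(R2 + R3‖R_L) = 7.676 × 173.2/641.2 = 2.07 V.

V ≈ 2.07 V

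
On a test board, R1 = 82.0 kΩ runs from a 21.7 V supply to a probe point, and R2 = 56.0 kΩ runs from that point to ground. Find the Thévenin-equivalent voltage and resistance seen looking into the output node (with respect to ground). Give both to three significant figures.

V_th is the open-circuit tap voltage: 21.7 × 56.0/(82.0 + 56.0) = 8.81 V.
With the supply zeroed, R1 and R2 appear in parallel from the tap: R_th = R1‖R2 = (82.0 × 56.0)/138.0 = 33.3 kΩ.

V_th = 8.81 V, R_th = 33.3 kΩ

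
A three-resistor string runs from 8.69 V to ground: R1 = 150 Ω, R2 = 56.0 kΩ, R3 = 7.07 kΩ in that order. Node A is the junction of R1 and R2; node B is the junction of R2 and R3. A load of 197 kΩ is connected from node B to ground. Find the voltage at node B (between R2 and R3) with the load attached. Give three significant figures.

At node B, R3 is in parallel with the load: R3‖R_L = 6825 Ω.
Below node A the resistance is R2 + (R3‖R_L) = 62830 Ω, so V_A = 8.69 × 62830/62980 = 8.669 V.
Then V_B = V_A × (R3‖R_L)/(R2 + R3‖R_L) = 8.669 × 6825/62830 = 0.942 V.

V ≈ 0.942 V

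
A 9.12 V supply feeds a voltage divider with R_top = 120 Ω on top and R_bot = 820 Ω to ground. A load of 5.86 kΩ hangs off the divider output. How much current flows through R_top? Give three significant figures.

R_bot‖R_L = 719.3 Ω, so the source sees R_top + R_bot‖R_L = 839.3 Ω.
I = 9.12 V / 839.3 Ω = 10.9 mA.

I ≈ 10.9 mA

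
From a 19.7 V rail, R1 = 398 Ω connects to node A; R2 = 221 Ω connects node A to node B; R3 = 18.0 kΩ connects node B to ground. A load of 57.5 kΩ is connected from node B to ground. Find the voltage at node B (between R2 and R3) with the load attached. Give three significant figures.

V ≈ 18.8 V

At node B, R3 is in parallel with the load: R3‖R_L = 13710 Ω.
Below node A the resistance is R2 + (R3‖R_L) = 13930 Ω, so V_A = 19.7 × 13930/14330 = 19.15 V.
Then V_B = V_A × (R3‖R_L)/(R2 + R3‖R_L) = 19.15 × 13710/13930 = 18.8 V.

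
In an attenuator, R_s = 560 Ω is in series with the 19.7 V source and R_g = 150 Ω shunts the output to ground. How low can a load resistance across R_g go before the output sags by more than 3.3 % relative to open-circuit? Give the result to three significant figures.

R_L(min) ≈ 3.47 kΩ

Output resistance R_th = R_s‖R_g = (560 × 150)/710.0 = 118.3 Ω.
The fractional drop is R_th/(R_th + R_L); requiring this ≤ 0.0330 gives R_L ≥ R_th(1/0.0330 − 1) = 118.3 × 29.30 = 3.47 kΩ.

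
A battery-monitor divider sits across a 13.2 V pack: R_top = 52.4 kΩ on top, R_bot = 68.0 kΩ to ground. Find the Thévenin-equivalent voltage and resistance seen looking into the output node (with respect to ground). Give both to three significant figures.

V_th = 7.46 V, R_th = 29.6 kΩ

V_th is the open-circuit tap voltage: 13.2 × 68.0/(52.4 + 68.0) = 7.46 V.
With the supply zeroed, R_top and R_bot appear in parallel from the tap: R_th = R_top‖R_bot = (52.4 × 68.0)/120.4 = 29.6 kΩ.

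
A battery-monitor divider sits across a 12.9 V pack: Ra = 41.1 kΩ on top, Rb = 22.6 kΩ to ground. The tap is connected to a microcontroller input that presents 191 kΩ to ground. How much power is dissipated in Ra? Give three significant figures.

P ≈ 1.82 mW

Total resistance from the source is Ra + (Rb‖R_L) = 61.31 kΩ, so I = 12.9/61.31 kΩ = 0.2104 mA.
P = I²·Ra = (0.2104 mA)² × 41.1 kΩ = 1.82 mW.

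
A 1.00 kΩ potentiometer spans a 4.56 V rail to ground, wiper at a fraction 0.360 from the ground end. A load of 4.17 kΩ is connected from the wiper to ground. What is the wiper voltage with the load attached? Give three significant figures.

V ≈ 1.56 V

The wiper splits the pot into (1−α)R = 640.0 Ω above and αR = 360.0 Ω below.
Lower section ‖ load = 331.4 Ω.
V_wiper = 4.56 × 331.4/(640.0 + 331.4) = 1.56 V.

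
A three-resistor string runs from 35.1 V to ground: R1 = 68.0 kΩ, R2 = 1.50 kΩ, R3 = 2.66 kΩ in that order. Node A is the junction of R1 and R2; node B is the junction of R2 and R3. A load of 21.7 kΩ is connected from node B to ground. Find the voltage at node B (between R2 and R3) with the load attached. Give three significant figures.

V ≈ 1.16 V

At node B, R3 is in parallel with the load: R3‖R_L = 2.370 kΩ.
Below node A the resistance is R2 + (R3‖R_L) = 3.870 kΩ, so V_A = 35.1 × 3.870/71.87 = 1.890 V.
Then V_B = V_A × (R3‖R_L)/(R2 + R3‖R_L) = 1.890 × 2.370/3.870 = 1.16 V.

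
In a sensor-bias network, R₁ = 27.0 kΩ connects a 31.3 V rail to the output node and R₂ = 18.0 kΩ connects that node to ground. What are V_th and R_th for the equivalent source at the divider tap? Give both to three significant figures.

V_th = 12.5 V, R_th = 10.8 kΩ

V_th is the open-circuit tap voltage: 31.3 × 18.0/(27.0 + 18.0) = 12.5 V.
With the supply zeroed, R₁ and R₂ appear in parallel from the tap: R_th = R₁‖R₂ = (27.0 × 18.0)/45.00 = 10.8 kΩ.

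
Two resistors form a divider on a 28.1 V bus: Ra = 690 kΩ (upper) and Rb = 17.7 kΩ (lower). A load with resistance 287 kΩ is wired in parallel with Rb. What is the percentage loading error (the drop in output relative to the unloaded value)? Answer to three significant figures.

5.67 %

The divider's output (Thévenin) resistance is Ra‖Rb = 17.26 kΩ.
Fractional drop under load = R_th/(R_th + R_L) = 17.26 / (17.26 + 287) = 0.05672.
So the output falls by 5.67 %.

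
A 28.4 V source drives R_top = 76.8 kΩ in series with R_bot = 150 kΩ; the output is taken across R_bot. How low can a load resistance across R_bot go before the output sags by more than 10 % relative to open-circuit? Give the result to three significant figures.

Output resistance R_th = R_top‖R_bot = (76.8 × 150)/226.8 = 50.79 kΩ.
The fractional drop is R_th/(R_th + R_L); requiring this ≤ 0.100 gives R_L ≥ R_th(1/0.100 − 1) = 50.79 × 9.000 = 457 kΩ.

R_L(min) ≈ 457 kΩ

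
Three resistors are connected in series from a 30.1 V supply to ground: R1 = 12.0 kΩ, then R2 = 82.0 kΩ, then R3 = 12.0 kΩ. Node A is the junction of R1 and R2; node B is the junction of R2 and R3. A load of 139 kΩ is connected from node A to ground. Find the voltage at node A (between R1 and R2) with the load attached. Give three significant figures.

Below node A the series string R2+R3 = 94.00 kΩ sits in parallel with the 139 kΩ load: 56.08 kΩ.
V_A = 30.1 × 56.08/(12.0 + 56.08) = 24.8 V.

V ≈ 24.8 V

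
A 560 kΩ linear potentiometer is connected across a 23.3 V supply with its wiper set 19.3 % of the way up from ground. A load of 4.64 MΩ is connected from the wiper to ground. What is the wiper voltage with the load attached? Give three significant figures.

V ≈ 4.41 V

The wiper splits the pot into (1−α)R = 451.9 kΩ above and αR = 108.1 kΩ below.
Lower section ‖ load = 105.6 kΩ.
V_wiper = 23.3 × 105.6/(451.9 + 105.6) = 4.41 V.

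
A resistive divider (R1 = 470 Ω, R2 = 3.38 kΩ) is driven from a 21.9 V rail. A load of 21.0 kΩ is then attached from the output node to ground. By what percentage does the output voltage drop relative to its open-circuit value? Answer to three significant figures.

1.93 %

The divider's output (Thévenin) resistance is R1‖R2 = 412.6 Ω.
Fractional drop under load = R_th/(R_th + R_L) = 412.6 / (412.6 + 21000) = 0.01927.
So the output falls by 1.93 %.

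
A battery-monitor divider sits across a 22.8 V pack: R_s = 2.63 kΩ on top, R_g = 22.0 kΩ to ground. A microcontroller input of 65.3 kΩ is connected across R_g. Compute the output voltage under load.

The load sits in parallel with R_g: R_g‖R_L = (22.0 × 65.3) / (22.0 + 65.3) = 16.46 kΩ.
V_out = 22.8 × 16.46 / (2.63 + 16.46) = 22.8 × 16.46/19.09 = 19.7 V.

V_out ≈ 19.7 V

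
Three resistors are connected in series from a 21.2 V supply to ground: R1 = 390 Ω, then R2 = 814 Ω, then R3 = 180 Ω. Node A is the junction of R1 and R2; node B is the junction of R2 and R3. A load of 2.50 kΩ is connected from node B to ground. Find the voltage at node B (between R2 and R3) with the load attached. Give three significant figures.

At node B, R3 is in parallel with the load: R3‖R_L = 167.9 Ω.
Below node A the resistance is R2 + (R3‖R_L) = 981.9 Ω, so V_A = 21.2 × 981.9/1372 = 15.17 V.
Then V_B = V_A × (R3‖R_L)/(R2 + R3‖R_L) = 15.17 × 167.9/981.9 = 2.59 V.

V ≈ 2.59 V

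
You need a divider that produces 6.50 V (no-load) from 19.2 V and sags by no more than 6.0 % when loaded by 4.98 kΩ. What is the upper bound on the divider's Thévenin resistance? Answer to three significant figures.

R_th ≤ 318 Ω

Loading drop = R_th/(R_th + R_L) ≤ 0.0600, so R_th ≤ R_L · ε/(1−ε) = 4.98 kΩ × 0.0600/0.9400 = 318 Ω.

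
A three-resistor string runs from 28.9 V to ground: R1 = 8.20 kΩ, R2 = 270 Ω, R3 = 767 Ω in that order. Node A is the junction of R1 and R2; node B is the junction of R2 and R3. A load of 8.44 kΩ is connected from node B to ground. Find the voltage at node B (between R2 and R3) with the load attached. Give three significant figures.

At node B, R3 is in parallel with the load: R3‖R_L = 703.1 Ω.
Below node A the resistance is R2 + (R3‖R_L) = 973.1 Ω, so V_A = 28.9 × 973.1/9173 = 3.066 V.
Then V_B = V_A × (R3‖R_L)/(R2 + R3‖R_L) = 3.066 × 703.1/973.1 = 2.22 V.

V ≈ 2.22 V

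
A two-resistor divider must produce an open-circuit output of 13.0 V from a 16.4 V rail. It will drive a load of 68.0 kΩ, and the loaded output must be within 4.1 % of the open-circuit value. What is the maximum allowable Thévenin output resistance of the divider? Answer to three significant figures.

R_th ≤ 2.91 kΩ

Loading drop = R_th/(R_th + R_L) ≤ 0.0410, so R_th ≤ R_L · ε/(1−ε) = 68.0 kΩ × 0.0410/0.9590 = 2.91 kΩ.
(Any R1, R2 with R2/(R1+R2) = 0.793 and R1‖R2 ≤ 2.91 kΩ will meet the spec.)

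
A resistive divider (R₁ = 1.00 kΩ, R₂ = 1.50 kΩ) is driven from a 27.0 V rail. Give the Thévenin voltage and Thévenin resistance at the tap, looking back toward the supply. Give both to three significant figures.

V_th is the open-circuit tap voltage: 27.0 × 1.50/(1.00 + 1.50) = 16.2 V.
With the supply zeroed, R₁ and R₂ appear in parallel from the tap: R_th = R₁‖R₂ = (1.00 × 1.50)/2.500 = 600 Ω.

V_th = 16.2 V, R_th = 600 Ω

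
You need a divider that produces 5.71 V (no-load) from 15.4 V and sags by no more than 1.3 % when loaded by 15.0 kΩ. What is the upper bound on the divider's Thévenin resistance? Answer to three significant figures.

Loading drop = R_th/(R_th + R_L) ≤ 0.0130, so R_th ≤ R_L · ε/(1−ε) = 15.0 kΩ × 0.0130/0.9870 = 198 Ω.
(Any R1, R2 with R2/(R1+R2) = 0.371 and R1‖R2 ≤ 198 Ω will meet the spec.)

R_th ≤ 198 Ω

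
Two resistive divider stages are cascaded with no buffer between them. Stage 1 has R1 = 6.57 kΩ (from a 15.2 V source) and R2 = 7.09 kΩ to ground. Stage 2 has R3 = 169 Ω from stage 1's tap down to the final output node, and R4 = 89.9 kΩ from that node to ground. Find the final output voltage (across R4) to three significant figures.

Stage 2 presents R3+R4 = 90070 Ω as a load on stage 1's tap.
Stage 1's lower leg becomes R2‖(R3+R4) = 6573 Ω, so V_mid = 15.2 × 6573/13140 = 7.602 V.
Stage 2 is itself unloaded: V_out = V_mid × R4/(R3+R4) = 7.602 × 89900/90070 = 7.59 V.

V_out ≈ 7.59 V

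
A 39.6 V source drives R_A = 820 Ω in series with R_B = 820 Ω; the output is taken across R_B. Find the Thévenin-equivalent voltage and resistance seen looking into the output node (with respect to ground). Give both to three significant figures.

V_th is the open-circuit tap voltage: 39.6 × 820/(820 + 820) = 19.8 V.
With the supply zeroed, R_A and R_B appear in parallel from the tap: R_th = R_A‖R_B = (820 × 820)/1640 = 410 Ω.

V_th = 19.8 V, R_th = 410 Ω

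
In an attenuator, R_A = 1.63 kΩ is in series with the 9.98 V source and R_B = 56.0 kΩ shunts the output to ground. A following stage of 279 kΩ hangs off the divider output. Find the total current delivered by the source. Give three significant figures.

R_B‖R_L = 46.64 kΩ, so the source sees R_A + R_B‖R_L = 48.27 kΩ.
I = 9.98 V / 48.27 kΩ = 0.207 mA.

I ≈ 0.207 mA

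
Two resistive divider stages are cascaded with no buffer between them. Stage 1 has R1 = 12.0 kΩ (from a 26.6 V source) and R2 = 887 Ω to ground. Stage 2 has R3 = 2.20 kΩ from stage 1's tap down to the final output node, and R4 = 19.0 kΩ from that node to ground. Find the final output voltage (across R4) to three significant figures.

Stage 2 presents R3+R4 = 21200 Ω as a load on stage 1's tap.
Stage 1's lower leg becomes R2‖(R3+R4) = 851.4 Ω, so V_mid = 26.6 × 851.4/12850 = 1.762 V.
Stage 2 is itself unloaded: V_out = V_mid × R4/(R3+R4) = 1.762 × 19000/21200 = 1.58 V.

V_out ≈ 1.58 V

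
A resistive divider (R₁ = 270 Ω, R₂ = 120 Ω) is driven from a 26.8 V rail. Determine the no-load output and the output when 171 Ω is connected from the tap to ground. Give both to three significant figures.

Unloaded: 8.25 V; loaded: 5.55 V

Open-circuit: V = 26.8 × 120/(270 + 120) = 8.25 V.
With the load, R₂ becomes R₂‖R_L = 70.52 Ω, so V = 26.8 × 70.52/340.5 = 5.55 V.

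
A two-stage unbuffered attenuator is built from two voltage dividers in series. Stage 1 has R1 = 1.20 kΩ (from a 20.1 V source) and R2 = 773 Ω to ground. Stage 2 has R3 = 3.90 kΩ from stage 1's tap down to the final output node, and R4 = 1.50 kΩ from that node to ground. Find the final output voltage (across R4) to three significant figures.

Stage 2 presents R3+R4 = 5400 Ω as a load on stage 1's tap.
Stage 1's lower leg becomes R2‖(R3+R4) = 676.2 Ω, so V_mid = 20.1 × 676.2/1876 = 7.244 V.
Stage 2 is itself unloaded: V_out = V_mid × R4/(R3+R4) = 7.244 × 1500/5400 = 2.01 V.

V_out ≈ 2.01 V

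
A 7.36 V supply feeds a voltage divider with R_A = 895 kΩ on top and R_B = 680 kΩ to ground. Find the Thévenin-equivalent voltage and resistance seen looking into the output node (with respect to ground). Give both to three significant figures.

V_th = 3.18 V, R_th = 386 kΩ

V_th is the open-circuit tap voltage: 7.36 × 680/(895 + 680) = 3.18 V.
With the supply zeroed, R_A and R_B appear in parallel from the tap: R_th = R_A‖R_B = (895 × 680)/1575 = 386 kΩ.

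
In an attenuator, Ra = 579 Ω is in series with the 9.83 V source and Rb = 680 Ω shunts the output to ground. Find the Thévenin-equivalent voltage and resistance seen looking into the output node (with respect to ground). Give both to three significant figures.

V_th is the open-circuit tap voltage: 9.83 × 680/(579 + 680) = 5.31 V.
With the supply zeroed, Ra and Rb appear in parallel from the tap: R_th = Ra‖Rb = (579 × 680)/1259 = 313 Ω.

V_th = 5.31 V, R_th = 313 Ω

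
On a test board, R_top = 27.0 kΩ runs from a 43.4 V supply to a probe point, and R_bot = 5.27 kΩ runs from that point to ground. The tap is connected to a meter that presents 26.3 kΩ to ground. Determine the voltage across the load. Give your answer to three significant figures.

V_out ≈ 6.07 V

The load sits in parallel with R_bot: R_bot‖R_L = (5.27 × 26.3) / (5.27 + 26.3) = 4.390 kΩ.
V_out = 43.4 × 4.390 / (27.0 + 4.390) = 43.4 × 4.390/31.39 = 6.07 V.
(Unloaded it would have been 7.09 V.)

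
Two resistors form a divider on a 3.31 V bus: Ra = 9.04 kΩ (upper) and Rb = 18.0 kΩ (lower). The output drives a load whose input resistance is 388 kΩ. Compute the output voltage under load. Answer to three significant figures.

V_out ≈ 2.17 V

The load sits in parallel with Rb: Rb‖R_L = (18.0 × 388) / (18.0 + 388) = 17.20 kΩ.
V_out = 3.31 × 17.20 / (9.04 + 17.20) = 3.31 × 17.20/26.24 = 2.17 V.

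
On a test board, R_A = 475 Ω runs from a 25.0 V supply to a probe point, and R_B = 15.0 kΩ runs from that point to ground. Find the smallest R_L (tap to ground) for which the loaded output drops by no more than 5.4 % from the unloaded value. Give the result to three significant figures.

Output resistance R_th = R_A‖R_B = (475 × 15000)/15480 = 460.4 Ω.
The fractional drop is R_th/(R_th + R_L); requiring this ≤ 0.0540 gives R_L ≥ R_th(1/0.0540 − 1) = 460.4 × 17.52 = 8.07 kΩ.

R_L(min) ≈ 8.07 kΩ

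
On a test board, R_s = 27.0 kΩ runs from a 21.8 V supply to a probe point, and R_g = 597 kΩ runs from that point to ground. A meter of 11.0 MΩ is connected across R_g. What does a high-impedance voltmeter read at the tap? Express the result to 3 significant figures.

V_out ≈ 20.8 V

The load sits in parallel with R_g: R_g‖R_L = (597 × 11000) / (597 + 11000) = 566.3 kΩ.
V_out = 21.8 × 566.3 / (27.0 + 566.3) = 21.8 × 566.3/593.3 = 20.8 V.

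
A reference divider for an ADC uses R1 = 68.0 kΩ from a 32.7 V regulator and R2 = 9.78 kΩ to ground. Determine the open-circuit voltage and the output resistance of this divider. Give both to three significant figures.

V_th is the open-circuit tap voltage: 32.7 × 9.78/(68.0 + 9.78) = 4.11 V.
With the supply zeroed, R1 and R2 appear in parallel from the tap: R_th = R1‖R2 = (68.0 × 9.78)/77.78 = 8.55 kΩ.

V_th = 4.11 V, R_th = 8.55 kΩ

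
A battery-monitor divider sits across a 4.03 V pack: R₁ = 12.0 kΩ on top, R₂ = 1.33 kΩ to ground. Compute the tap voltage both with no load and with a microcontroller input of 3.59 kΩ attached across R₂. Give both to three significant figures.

Open-circuit: V = 4.03 × 1.33/(12.0 + 1.33) = 0.402 V.
With the load, R₂ becomes R₂‖R_L = 0.9705 kΩ, so V = 4.03 × 0.9705/12.97 = 0.302 V.

Unloaded: 0.402 V; loaded: 0.302 V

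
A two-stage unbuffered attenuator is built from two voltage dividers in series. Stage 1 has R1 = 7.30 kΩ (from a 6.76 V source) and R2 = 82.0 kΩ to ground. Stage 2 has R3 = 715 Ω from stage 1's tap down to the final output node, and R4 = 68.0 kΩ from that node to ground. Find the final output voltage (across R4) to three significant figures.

V_out ≈ 5.60 V

Stage 2 presents R3+R4 = 68720 Ω as a load on stage 1's tap.
Stage 1's lower leg becomes R2‖(R3+R4) = 37390 Ω, so V_mid = 6.76 × 37390/44690 = 5.656 V.
Stage 2 is itself unloaded: V_out = V_mid × R4/(R3+R4) = 5.656 × 68000/68720 = 5.60 V.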